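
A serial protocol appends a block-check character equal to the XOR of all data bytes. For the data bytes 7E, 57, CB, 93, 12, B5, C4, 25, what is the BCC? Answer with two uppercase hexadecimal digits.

37

XOR the bytes together:
  start with 0x7E
  0x7E ⊕ 0x57 = 0x29
  0x29 ⊕ 0xCB = 0xE2
  0xE2 ⊕ 0x93 = 0x71
  0x71 ⊕ 0x12 = 0x63
  0x63 ⊕ 0xB5 = 0xD6
  0xD6 ⊕ 0xC4 = 0x12
  0x12 ⊕ 0x25 = 0x37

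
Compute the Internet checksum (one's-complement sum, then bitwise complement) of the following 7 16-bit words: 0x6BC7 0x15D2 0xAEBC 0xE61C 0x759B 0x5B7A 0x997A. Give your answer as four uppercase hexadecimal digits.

7EFC

One's-complement addition (fold any carry out of bit 15 back into bit 0):
  0x6BC7 + 0x15D2 = 0x08199
  0x8199 + 0xAEBC = 0x13055 → wrap carry → 0x3056
  0x3056 + 0xE61C = 0x11672 → wrap carry → 0x1673
  0x1673 + 0x759B = 0x08C0E
  0x8C0E + 0x5B7A = 0x0E788
  0xE788 + 0x997A = 0x18102 → wrap carry → 0x8103
One's-complement sum = 0x8103.
Checksum = ~0x8103 & 0xFFFF = 0x7EFC.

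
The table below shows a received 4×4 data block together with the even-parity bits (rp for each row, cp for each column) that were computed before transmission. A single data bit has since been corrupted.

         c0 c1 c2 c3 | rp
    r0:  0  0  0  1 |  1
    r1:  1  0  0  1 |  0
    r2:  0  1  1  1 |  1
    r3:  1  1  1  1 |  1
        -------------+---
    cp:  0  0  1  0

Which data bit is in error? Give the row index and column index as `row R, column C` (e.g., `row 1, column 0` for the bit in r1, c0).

row 3, column 2

Recompute each row's even parity and compare to rp:
  r0: data parity 1, sent rp 1 → ok
  r1: data parity 0, sent rp 0 → ok
  r2: data parity 1, sent rp 1 → ok
  r3: data parity 0, sent rp 1 → mismatch
Recompute each column's even parity and compare to cp:
  c0: data parity 0, sent cp 0 → ok
  c1: data parity 0, sent cp 0 → ok
  c2: data parity 0, sent cp 1 → mismatch
  c3: data parity 0, sent cp 0 → ok
Exactly one row (r3) and one column (c2) fail → the flipped bit is at their intersection.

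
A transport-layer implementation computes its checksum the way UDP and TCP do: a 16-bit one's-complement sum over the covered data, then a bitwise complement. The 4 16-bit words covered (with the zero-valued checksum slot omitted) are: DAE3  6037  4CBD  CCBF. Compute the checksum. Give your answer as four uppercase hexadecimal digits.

AB67

One's-complement addition (fold any carry out of bit 15 back into bit 0):
  0xDAE3 + 0x6037 = 0x13B1A → wrap carry → 0x3B1B
  0x3B1B + 0x4CBD = 0x087D8
  0x87D8 + 0xCCBF = 0x15497 → wrap carry → 0x5498
One's-complement sum = 0x5498.
Checksum = ~0x5498 & 0xFFFF = 0xAB67.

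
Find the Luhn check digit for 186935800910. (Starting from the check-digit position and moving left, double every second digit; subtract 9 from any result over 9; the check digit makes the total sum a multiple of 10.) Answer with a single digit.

5

Partial digits right→left: 0 1 9 0 0 8 5 3 9 6 8 1
Double every second digit counting from the check-digit position (so the 1st, 3rd, 5th, ... of the partial from the right).
  doubled (with −9 where >9): 0 9 0 1 9 7 → sum 26
  kept as-is: 1 0 8 3 6 1 → sum 19
Total = 26 + 19 = 45.
Check digit = (10 − (45 mod 10)) mod 10 = 5.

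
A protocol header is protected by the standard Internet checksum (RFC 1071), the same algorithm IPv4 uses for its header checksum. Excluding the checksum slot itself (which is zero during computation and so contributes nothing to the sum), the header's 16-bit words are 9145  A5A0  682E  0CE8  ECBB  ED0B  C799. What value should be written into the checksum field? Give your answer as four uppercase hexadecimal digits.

B2A1

One's-complement addition (fold any carry out of bit 15 back into bit 0):
  0x9145 + 0xA5A0 = 0x136E5 → wrap carry → 0x36E6
  0x36E6 + 0x682E = 0x09F14
  0x9F14 + 0x0CE8 = 0x0ABFC
  0xABFC + 0xECBB = 0x198B7 → wrap carry → 0x98B8
  0x98B8 + 0xED0B = 0x185C3 → wrap carry → 0x85C4
  0x85C4 + 0xC799 = 0x14D5D → wrap carry → 0x4D5E
One's-complement sum = 0x4D5E.
Checksum = ~0x4D5E & 0xFFFF = 0xB2A1.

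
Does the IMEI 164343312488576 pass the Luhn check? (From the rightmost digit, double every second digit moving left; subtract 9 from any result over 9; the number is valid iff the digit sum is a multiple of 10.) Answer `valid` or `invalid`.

valid

From the right, keep odd positions and double even positions (subtract 9 from any doubled value over 9):
  doubled (positions 2,4,...): 5 7 8 2 6 6 3 → sum 37
  kept (positions 1,3,...): 6 5 8 2 3 4 4 1 → sum 33
Total = 70.
70 mod 10 = 0, so the number is valid.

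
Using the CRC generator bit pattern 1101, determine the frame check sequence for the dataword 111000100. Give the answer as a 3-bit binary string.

101

Append 3 zeros: 111000100000. Divide by 1101 (XOR where the leading bit is 1):
  pos 0: 1110 XOR 1101 = 0011
  pos 2: 1100 XOR 1101 = 0001
  pos 5: 1100 XOR 1101 = 0001
  pos 8: 1000 XOR 1101 = 0101
Remainder (last 3 bits) = 101. This is the CRC / FCS.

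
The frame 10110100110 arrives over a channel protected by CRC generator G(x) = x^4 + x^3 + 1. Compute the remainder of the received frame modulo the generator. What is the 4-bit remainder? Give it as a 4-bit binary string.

Modulo-2 division of 10110100110 by 11001:
  pos 0: 10110 XOR 11001 = 01111
  pos 1: 11111 XOR 11001 = 00110
  pos 3: 11000 XOR 11001 = 00001
Remainder = 1110 (nonzero — an error is detected).

1110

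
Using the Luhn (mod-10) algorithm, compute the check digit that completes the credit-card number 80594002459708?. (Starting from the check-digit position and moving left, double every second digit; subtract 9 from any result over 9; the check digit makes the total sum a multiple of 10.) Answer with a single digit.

4

Partial digits right→left: 8 0 7 9 5 4 2 0 0 4 9 5 0 8
Double every second digit counting from the check-digit position (so the 1st, 3rd, 5th, ... of the partial from the right).
  doubled (with −9 where >9): 7 5 1 4 0 9 0 → sum 26
  kept as-is: 0 9 4 0 4 5 8 → sum 30
Total = 26 + 30 = 56.
Check digit = (10 − (56 mod 10)) mod 10 = 4.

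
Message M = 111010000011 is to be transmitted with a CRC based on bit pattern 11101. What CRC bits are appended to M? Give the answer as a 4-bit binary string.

Append 4 zeros: 1110100000110000. Divide by 11101 (XOR where the leading bit is 1):
  pos 0: 11101 XOR 11101 = 00000
  pos 10: 11000 XOR 11101 = 00101
Remainder (last 4 bits) = 1010. This is the CRC / FCS.

1010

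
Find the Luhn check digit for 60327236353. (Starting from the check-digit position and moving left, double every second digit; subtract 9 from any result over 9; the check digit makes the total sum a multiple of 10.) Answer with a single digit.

Partial digits right→left: 3 5 3 6 3 2 7 2 3 0 6
Double every second digit counting from the check-digit position (so the 1st, 3rd, 5th, ... of the partial from the right).
  doubled (with −9 where >9): 6 6 6 5 6 3 → sum 32
  kept as-is: 5 6 2 2 0 → sum 15
Total = 32 + 15 = 47.
Check digit = (10 − (47 mod 10)) mod 10 = 3.

3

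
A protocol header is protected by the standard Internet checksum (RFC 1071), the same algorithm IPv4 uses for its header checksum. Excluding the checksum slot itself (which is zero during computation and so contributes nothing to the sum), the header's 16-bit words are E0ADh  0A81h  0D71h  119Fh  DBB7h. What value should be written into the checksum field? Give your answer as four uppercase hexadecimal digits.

One's-complement addition (fold any carry out of bit 15 back into bit 0):
  0xE0AD + 0x0A81 = 0x0EB2E
  0xEB2E + 0x0D71 = 0x0F89F
  0xF89F + 0x119F = 0x10A3E → wrap carry → 0x0A3F
  0x0A3F + 0xDBB7 = 0x0E5F6
One's-complement sum = 0xE5F6.
Checksum = ~0xE5F6 & 0xFFFF = 0x1A09.

1A09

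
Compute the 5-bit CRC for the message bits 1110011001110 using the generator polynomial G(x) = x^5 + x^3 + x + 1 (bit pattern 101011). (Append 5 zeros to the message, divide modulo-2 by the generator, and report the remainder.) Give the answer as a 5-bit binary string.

Append 5 zeros: 111001100111000000. Divide by 101011 (XOR where the leading bit is 1):
  pos 0: 111001 XOR 101011 = 010010
  pos 1: 100101 XOR 101011 = 001110
  pos 3: 111000 XOR 101011 = 010011
  pos 4: 100111 XOR 101011 = 001100
  pos 6: 110011 XOR 101011 = 011000
  pos 7: 110000 XOR 101011 = 011011
  pos 8: 110110 XOR 101011 = 011101
  pos 9: 111010 XOR 101011 = 010001
  pos 10: 100010 XOR 101011 = 001001
  pos 12: 100100 XOR 101011 = 001111
Remainder (last 5 bits) = 01111. This is the CRC / FCS.

01111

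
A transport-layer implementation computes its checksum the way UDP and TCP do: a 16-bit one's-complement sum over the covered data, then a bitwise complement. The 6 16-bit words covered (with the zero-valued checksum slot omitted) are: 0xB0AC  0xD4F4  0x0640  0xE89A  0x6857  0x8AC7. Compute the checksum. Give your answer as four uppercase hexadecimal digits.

9864

One's-complement addition (fold any carry out of bit 15 back into bit 0):
  0xB0AC + 0xD4F4 = 0x185A0 → wrap carry → 0x85A1
  0x85A1 + 0x0640 = 0x08BE1
  0x8BE1 + 0xE89A = 0x1747B → wrap carry → 0x747C
  0x747C + 0x6857 = 0x0DCD3
  0xDCD3 + 0x8AC7 = 0x1679A → wrap carry → 0x679B
One's-complement sum = 0x679B.
Checksum = ~0x679B & 0xFFFF = 0x9864.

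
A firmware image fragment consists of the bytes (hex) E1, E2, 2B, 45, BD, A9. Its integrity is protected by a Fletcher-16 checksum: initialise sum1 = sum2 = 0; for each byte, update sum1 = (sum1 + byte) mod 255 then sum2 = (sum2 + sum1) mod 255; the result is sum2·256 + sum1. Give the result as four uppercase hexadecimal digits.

5B9C

Running sums (mod 255):
  after byte 0 (E1): sum1=225, sum2=225
  after byte 1 (E2): sum1=196, sum2=166
  after byte 2 (2B): sum1=239, sum2=150
  after byte 3 (45): sum1=53, sum2=203
  after byte 4 (BD): sum1=242, sum2=190
  after byte 5 (A9): sum1=156, sum2=91
Checksum = sum2·256 + sum1 = 91·256 + 156 = 23452 = 0x5B9C.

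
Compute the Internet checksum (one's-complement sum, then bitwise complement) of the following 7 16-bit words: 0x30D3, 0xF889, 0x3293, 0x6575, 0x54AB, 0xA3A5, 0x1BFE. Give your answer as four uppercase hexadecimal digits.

2A4B

One's-complement addition (fold any carry out of bit 15 back into bit 0):
  0x30D3 + 0xF889 = 0x1295C → wrap carry → 0x295D
  0x295D + 0x3293 = 0x05BF0
  0x5BF0 + 0x6575 = 0x0C165
  0xC165 + 0x54AB = 0x11610 → wrap carry → 0x1611
  0x1611 + 0xA3A5 = 0x0B9B6
  0xB9B6 + 0x1BFE = 0x0D5B4
One's-complement sum = 0xD5B4.
Checksum = ~0xD5B4 & 0xFFFF = 0x2A4B.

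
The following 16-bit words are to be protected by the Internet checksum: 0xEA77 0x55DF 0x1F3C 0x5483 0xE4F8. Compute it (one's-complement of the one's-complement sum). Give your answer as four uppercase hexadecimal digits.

66F0

One's-complement addition (fold any carry out of bit 15 back into bit 0):
  0xEA77 + 0x55DF = 0x14056 → wrap carry → 0x4057
  0x4057 + 0x1F3C = 0x05F93
  0x5F93 + 0x5483 = 0x0B416
  0xB416 + 0xE4F8 = 0x1990E → wrap carry → 0x990F
One's-complement sum = 0x990F.
Checksum = ~0x990F & 0xFFFF = 0x66F0.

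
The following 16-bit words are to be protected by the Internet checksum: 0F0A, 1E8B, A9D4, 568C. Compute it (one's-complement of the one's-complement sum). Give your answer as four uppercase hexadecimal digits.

One's-complement addition (fold any carry out of bit 15 back into bit 0):
  0x0F0A + 0x1E8B = 0x02D95
  0x2D95 + 0xA9D4 = 0x0D769
  0xD769 + 0x568C = 0x12DF5 → wrap carry → 0x2DF6
One's-complement sum = 0x2DF6.
Checksum = ~0x2DF6 & 0xFFFF = 0xD209.

D209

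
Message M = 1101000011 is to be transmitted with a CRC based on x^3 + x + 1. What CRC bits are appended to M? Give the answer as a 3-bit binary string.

000

Append 3 zeros: 1101000011000. Divide by 1011 (XOR where the leading bit is 1):
  pos 0: 1101 XOR 1011 = 0110
  pos 1: 1100 XOR 1011 = 0111
  pos 2: 1110 XOR 1011 = 0101
  pos 3: 1010 XOR 1011 = 0001
  pos 6: 1011 XOR 1011 = 0000
Remainder (last 3 bits) = 000. This is the CRC / FCS.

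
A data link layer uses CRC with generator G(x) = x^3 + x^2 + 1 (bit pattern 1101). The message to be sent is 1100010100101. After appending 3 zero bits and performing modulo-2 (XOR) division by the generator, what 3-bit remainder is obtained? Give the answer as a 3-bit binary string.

010

Append 3 zeros: 1100010100101000. Divide by 1101 (XOR where the leading bit is 1):
  pos 0: 1100 XOR 1101 = 0001
  pos 3: 1010 XOR 1101 = 0111
  pos 4: 1111 XOR 1101 = 0010
  pos 6: 1000 XOR 1101 = 0101
  pos 7: 1011 XOR 1101 = 0110
  pos 8: 1100 XOR 1101 = 0001
  pos 11: 1100 XOR 1101 = 0001
Remainder (last 3 bits) = 010. This is the CRC / FCS.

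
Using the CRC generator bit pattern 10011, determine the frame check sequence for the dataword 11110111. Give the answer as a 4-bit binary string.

Append 4 zeros: 111101110000. Divide by 10011 (XOR where the leading bit is 1):
  pos 0: 11110 XOR 10011 = 01101
  pos 1: 11011 XOR 10011 = 01000
  pos 2: 10001 XOR 10011 = 00010
  pos 5: 10100 XOR 10011 = 00111
  pos 7: 11100 XOR 10011 = 01111
Remainder (last 4 bits) = 1111. This is the CRC / FCS.

1111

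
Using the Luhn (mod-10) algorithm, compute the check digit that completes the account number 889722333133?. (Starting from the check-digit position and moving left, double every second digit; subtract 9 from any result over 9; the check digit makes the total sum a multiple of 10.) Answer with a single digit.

2

Partial digits right→left: 3 3 1 3 3 3 2 2 7 9 8 8
Double every second digit counting from the check-digit position (so the 1st, 3rd, 5th, ... of the partial from the right).
  doubled (with −9 where >9): 6 2 6 4 5 7 → sum 30
  kept as-is: 3 3 3 2 9 8 → sum 28
Total = 30 + 28 = 58.
Check digit = (10 − (58 mod 10)) mod 10 = 2.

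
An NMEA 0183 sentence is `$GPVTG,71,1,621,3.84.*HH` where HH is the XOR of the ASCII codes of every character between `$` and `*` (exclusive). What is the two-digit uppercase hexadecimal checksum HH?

6F

XOR the ASCII codes of the payload characters:
  'G' = 0x47 → acc = 0x47
  'P' = 0x50 → acc = 0x17
  'V' = 0x56 → acc = 0x41
  'T' = 0x54 → acc = 0x15
  'G' = 0x47 → acc = 0x52
  ',' = 0x2C → acc = 0x7E
  '7' = 0x37 → acc = 0x49
  '1' = 0x31 → acc = 0x78
  ',' = 0x2C → acc = 0x54
  '1' = 0x31 → acc = 0x65
  ',' = 0x2C → acc = 0x49
  '6' = 0x36 → acc = 0x7F
  '2' = 0x32 → acc = 0x4D
  '1' = 0x31 → acc = 0x7C
  ',' = 0x2C → acc = 0x50
  '3' = 0x33 → acc = 0x63
  '.' = 0x2E → acc = 0x4D
  '8' = 0x38 → acc = 0x75
  '4' = 0x34 → acc = 0x41
  '.' = 0x2E → acc = 0x6F
Checksum = 0x6F.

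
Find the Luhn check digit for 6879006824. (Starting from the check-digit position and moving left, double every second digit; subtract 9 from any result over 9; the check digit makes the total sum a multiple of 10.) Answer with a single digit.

8

Partial digits right→left: 4 2 8 6 0 0 9 7 8 6
Double every second digit counting from the check-digit position (so the 1st, 3rd, 5th, ... of the partial from the right).
  doubled (with −9 where >9): 8 7 0 9 7 → sum 31
  kept as-is: 2 6 0 7 6 → sum 21
Total = 31 + 21 = 52.
Check digit = (10 − (52 mod 10)) mod 10 = 8.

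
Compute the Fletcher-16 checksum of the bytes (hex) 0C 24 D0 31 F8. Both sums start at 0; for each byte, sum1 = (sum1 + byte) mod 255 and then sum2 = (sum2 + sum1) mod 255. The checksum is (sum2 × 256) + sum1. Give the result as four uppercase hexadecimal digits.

9A2B

Running sums (mod 255):
  after byte 0 (0C): sum1=12, sum2=12
  after byte 1 (24): sum1=48, sum2=60
  after byte 2 (D0): sum1=1, sum2=61
  after byte 3 (31): sum1=50, sum2=111
  after byte 4 (F8): sum1=43, sum2=154
Checksum = sum2·256 + sum1 = 154·256 + 43 = 39467 = 0x9A2B.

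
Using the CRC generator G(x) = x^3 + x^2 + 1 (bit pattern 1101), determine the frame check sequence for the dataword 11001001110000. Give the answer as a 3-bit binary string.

Append 3 zeros: 11001001110000000. Divide by 1101 (XOR where the leading bit is 1):
  pos 0: 1100 XOR 1101 = 0001
  pos 3: 1100 XOR 1101 = 0001
  pos 6: 1111 XOR 1101 = 0010
  pos 8: 1000 XOR 1101 = 0101
  pos 9: 1010 XOR 1101 = 0111
  pos 10: 1110 XOR 1101 = 0011
  pos 12: 1100 XOR 1101 = 0001
Remainder (last 3 bits) = 010. This is the CRC / FCS.

010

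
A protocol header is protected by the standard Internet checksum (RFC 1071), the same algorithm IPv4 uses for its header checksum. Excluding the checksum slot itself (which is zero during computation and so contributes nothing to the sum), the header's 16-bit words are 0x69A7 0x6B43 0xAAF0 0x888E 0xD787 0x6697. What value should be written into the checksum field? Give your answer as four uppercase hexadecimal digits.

One's-complement addition (fold any carry out of bit 15 back into bit 0):
  0x69A7 + 0x6B43 = 0x0D4EA
  0xD4EA + 0xAAF0 = 0x17FDA → wrap carry → 0x7FDB
  0x7FDB + 0x888E = 0x10869 → wrap carry → 0x086A
  0x086A + 0xD787 = 0x0DFF1
  0xDFF1 + 0x6697 = 0x14688 → wrap carry → 0x4689
One's-complement sum = 0x4689.
Checksum = ~0x4689 & 0xFFFF = 0xB976.

B976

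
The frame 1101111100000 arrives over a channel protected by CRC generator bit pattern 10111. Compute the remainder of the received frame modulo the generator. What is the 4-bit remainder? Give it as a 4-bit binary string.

1011

Modulo-2 division of 1101111100000 by 10111:
  pos 0: 11011 XOR 10111 = 01100
  pos 1: 11001 XOR 10111 = 01110
  pos 2: 11101 XOR 10111 = 01010
  pos 3: 10101 XOR 10111 = 00010
  pos 6: 10000 XOR 10111 = 00111
  pos 8: 11100 XOR 10111 = 01011
Remainder = 1011 (nonzero — an error is detected).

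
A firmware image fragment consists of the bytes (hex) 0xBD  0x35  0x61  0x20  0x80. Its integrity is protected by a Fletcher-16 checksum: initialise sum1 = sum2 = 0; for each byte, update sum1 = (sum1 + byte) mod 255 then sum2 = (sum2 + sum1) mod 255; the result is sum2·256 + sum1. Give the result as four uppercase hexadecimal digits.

Running sums (mod 255):
  after byte 0 (0xBD): sum1=189, sum2=189
  after byte 1 (0x35): sum1=242, sum2=176
  after byte 2 (0x61): sum1=84, sum2=5
  after byte 3 (0x20): sum1=116, sum2=121
  after byte 4 (0x80): sum1=244, sum2=110
Checksum = sum2·256 + sum1 = 110·256 + 244 = 28404 = 0x6EF4.

6EF4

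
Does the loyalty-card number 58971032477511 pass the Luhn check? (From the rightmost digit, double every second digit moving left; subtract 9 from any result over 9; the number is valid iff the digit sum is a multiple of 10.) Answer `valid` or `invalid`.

invalid

From the right, keep odd positions and double even positions (subtract 9 from any doubled value over 9):
  doubled (positions 2,4,...): 2 5 8 6 2 9 1 → sum 33
  kept (positions 1,3,...): 1 5 7 2 0 7 8 → sum 30
Total = 63.
63 mod 10 = 3, so the number is invalid.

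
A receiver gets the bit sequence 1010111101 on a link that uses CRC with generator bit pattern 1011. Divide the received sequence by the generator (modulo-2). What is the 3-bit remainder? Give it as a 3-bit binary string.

Modulo-2 division of 1010111101 by 1011:
  pos 0: 1010 XOR 1011 = 0001
  pos 3: 1111 XOR 1011 = 0100
  pos 4: 1001 XOR 1011 = 0010
  pos 6: 1001 XOR 1011 = 0010
Remainder = 010 (nonzero — an error is detected).

010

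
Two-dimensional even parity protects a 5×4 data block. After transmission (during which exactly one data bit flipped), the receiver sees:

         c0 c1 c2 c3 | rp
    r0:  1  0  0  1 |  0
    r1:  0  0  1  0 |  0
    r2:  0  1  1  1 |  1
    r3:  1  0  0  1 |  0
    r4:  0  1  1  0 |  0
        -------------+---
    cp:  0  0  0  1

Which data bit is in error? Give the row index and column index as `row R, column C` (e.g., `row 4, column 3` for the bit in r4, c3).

row 1, column 2

Recompute each row's even parity and compare to rp:
  r0: data parity 0, sent rp 0 → ok
  r1: data parity 1, sent rp 0 → mismatch
  r2: data parity 1, sent rp 1 → ok
  r3: data parity 0, sent rp 0 → ok
  r4: data parity 0, sent rp 0 → ok
Recompute each column's even parity and compare to cp:
  c0: data parity 0, sent cp 0 → ok
  c1: data parity 0, sent cp 0 → ok
  c2: data parity 1, sent cp 0 → mismatch
  c3: data parity 1, sent cp 1 → ok
Exactly one row (r1) and one column (c2) fail → the flipped bit is at their intersection.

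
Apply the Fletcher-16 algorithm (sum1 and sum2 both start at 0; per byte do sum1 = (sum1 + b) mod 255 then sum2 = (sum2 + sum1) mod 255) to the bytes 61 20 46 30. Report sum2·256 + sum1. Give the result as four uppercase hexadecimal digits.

Running sums (mod 255):
  after byte 0 (61): sum1=61, sum2=61
  after byte 1 (20): sum1=81, sum2=142
  after byte 2 (46): sum1=127, sum2=14
  after byte 3 (30): sum1=157, sum2=171
Checksum = sum2·256 + sum1 = 171·256 + 157 = 43933 = 0xAB9D.

AB9D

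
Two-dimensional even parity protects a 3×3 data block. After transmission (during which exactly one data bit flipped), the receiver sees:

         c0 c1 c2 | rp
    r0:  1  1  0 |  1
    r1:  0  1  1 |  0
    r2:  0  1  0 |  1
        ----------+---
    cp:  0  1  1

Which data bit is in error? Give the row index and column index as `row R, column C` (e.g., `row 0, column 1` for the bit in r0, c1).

Recompute each row's even parity and compare to rp:
  r0: data parity 0, sent rp 1 → mismatch
  r1: data parity 0, sent rp 0 → ok
  r2: data parity 1, sent rp 1 → ok
Recompute each column's even parity and compare to cp:
  c0: data parity 1, sent cp 0 → mismatch
  c1: data parity 1, sent cp 1 → ok
  c2: data parity 1, sent cp 1 → ok
Exactly one row (r0) and one column (c0) fail → the flipped bit is at their intersection.

row 0, column 0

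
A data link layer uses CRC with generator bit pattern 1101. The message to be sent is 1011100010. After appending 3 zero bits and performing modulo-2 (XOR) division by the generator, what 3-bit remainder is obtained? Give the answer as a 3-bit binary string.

111

Append 3 zeros: 1011100010000. Divide by 1101 (XOR where the leading bit is 1):
  pos 0: 1011 XOR 1101 = 0110
  pos 1: 1101 XOR 1101 = 0000
  pos 8: 1000 XOR 1101 = 0101
  pos 9: 1010 XOR 1101 = 0111
Remainder (last 3 bits) = 111. This is the CRC / FCS.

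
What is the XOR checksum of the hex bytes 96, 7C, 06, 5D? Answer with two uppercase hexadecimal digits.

B1

XOR the bytes together:
  start with 0x96
  0x96 ⊕ 0x7C = 0xEA
  0xEA ⊕ 0x06 = 0xEC
  0xEC ⊕ 0x5D = 0xB1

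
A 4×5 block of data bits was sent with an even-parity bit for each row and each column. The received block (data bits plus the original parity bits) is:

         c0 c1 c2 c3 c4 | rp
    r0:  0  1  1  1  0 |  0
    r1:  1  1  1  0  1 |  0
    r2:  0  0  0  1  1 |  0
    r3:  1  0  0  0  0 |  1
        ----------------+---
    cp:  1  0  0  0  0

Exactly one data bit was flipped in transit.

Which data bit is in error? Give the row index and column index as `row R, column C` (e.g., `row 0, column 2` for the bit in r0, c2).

row 0, column 0

Recompute each row's even parity and compare to rp:
  r0: data parity 1, sent rp 0 → mismatch
  r1: data parity 0, sent rp 0 → ok
  r2: data parity 0, sent rp 0 → ok
  r3: data parity 1, sent rp 1 → ok
Recompute each column's even parity and compare to cp:
  c0: data parity 0, sent cp 1 → mismatch
  c1: data parity 0, sent cp 0 → ok
  c2: data parity 0, sent cp 0 → ok
  c3: data parity 0, sent cp 0 → ok
  c4: data parity 0, sent cp 0 → ok
Exactly one row (r0) and one column (c0) fail → the flipped bit is at their intersection.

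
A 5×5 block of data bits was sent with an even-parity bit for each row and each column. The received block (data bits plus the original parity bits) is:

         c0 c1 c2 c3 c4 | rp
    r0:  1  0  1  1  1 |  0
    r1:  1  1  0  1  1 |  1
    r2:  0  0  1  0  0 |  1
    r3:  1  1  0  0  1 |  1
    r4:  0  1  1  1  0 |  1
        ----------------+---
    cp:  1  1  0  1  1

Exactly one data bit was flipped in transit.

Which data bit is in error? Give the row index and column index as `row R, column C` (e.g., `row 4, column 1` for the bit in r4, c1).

row 1, column 2

Recompute each row's even parity and compare to rp:
  r0: data parity 0, sent rp 0 → ok
  r1: data parity 0, sent rp 1 → mismatch
  r2: data parity 1, sent rp 1 → ok
  r3: data parity 1, sent rp 1 → ok
  r4: data parity 1, sent rp 1 → ok
Recompute each column's even parity and compare to cp:
  c0: data parity 1, sent cp 1 → ok
  c1: data parity 1, sent cp 1 → ok
  c2: data parity 1, sent cp 0 → mismatch
  c3: data parity 1, sent cp 1 → ok
  c4: data parity 1, sent cp 1 → ok
Exactly one row (r1) and one column (c2) fail → the flipped bit is at their intersection.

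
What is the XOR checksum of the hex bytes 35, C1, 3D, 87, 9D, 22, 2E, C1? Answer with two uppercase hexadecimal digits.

1E

XOR the bytes together:
  start with 0x35
  0x35 ⊕ 0xC1 = 0xF4
  0xF4 ⊕ 0x3D = 0xC9
  0xC9 ⊕ 0x87 = 0x4E
  0x4E ⊕ 0x9D = 0xD3
  0xD3 ⊕ 0x22 = 0xF1
  0xF1 ⊕ 0x2E = 0xDF
  0xDF ⊕ 0xC1 = 0x1E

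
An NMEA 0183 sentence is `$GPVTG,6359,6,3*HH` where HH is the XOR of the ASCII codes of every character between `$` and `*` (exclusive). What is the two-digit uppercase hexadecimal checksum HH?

72

XOR the ASCII codes of the payload characters:
  'G' = 0x47 → acc = 0x47
  'P' = 0x50 → acc = 0x17
  'V' = 0x56 → acc = 0x41
  'T' = 0x54 → acc = 0x15
  'G' = 0x47 → acc = 0x52
  ',' = 0x2C → acc = 0x7E
  '6' = 0x36 → acc = 0x48
  '3' = 0x33 → acc = 0x7B
  '5' = 0x35 → acc = 0x4E
  '9' = 0x39 → acc = 0x77
  ',' = 0x2C → acc = 0x5B
  '6' = 0x36 → acc = 0x6D
  ',' = 0x2C → acc = 0x41
  '3' = 0x33 → acc = 0x72
Checksum = 0x72.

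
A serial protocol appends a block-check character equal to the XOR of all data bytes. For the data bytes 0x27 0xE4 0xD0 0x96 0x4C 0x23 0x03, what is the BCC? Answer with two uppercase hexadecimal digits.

XOR the bytes together:
  start with 0x27
  0x27 ⊕ 0xE4 = 0xC3
  0xC3 ⊕ 0xD0 = 0x13
  0x13 ⊕ 0x96 = 0x85
  0x85 ⊕ 0x4C = 0xC9
  0xC9 ⊕ 0x23 = 0xEA
  0xEA ⊕ 0x03 = 0xE9

E9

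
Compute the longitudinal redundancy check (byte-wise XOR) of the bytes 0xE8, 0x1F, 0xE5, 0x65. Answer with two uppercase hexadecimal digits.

XOR the bytes together:
  start with 0xE8
  0xE8 ⊕ 0x1F = 0xF7
  0xF7 ⊕ 0xE5 = 0x12
  0x12 ⊕ 0x65 = 0x77

77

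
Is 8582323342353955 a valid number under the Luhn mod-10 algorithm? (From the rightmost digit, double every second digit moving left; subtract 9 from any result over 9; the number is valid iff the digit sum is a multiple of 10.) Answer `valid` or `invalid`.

From the right, keep odd positions and double even positions (subtract 9 from any doubled value over 9):
  doubled (positions 2,4,...): 1 6 6 8 6 6 7 7 → sum 47
  kept (positions 1,3,...): 5 9 5 2 3 2 2 5 → sum 33
Total = 80.
80 mod 10 = 0, so the number is valid.

valid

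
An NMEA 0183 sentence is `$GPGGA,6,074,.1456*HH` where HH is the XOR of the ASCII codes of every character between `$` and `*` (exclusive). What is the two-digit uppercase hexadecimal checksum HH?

57

XOR the ASCII codes of the payload characters:
  'G' = 0x47 → acc = 0x47
  'P' = 0x50 → acc = 0x17
  'G' = 0x47 → acc = 0x50
  'G' = 0x47 → acc = 0x17
  'A' = 0x41 → acc = 0x56
  ',' = 0x2C → acc = 0x7A
  '6' = 0x36 → acc = 0x4C
  ',' = 0x2C → acc = 0x60
  '0' = 0x30 → acc = 0x50
  '7' = 0x37 → acc = 0x67
  '4' = 0x34 → acc = 0x53
  ',' = 0x2C → acc = 0x7F
  '.' = 0x2E → acc = 0x51
  '1' = 0x31 → acc = 0x60
  '4' = 0x34 → acc = 0x54
  '5' = 0x35 → acc = 0x61
  '6' = 0x36 → acc = 0x57
Checksum = 0x57.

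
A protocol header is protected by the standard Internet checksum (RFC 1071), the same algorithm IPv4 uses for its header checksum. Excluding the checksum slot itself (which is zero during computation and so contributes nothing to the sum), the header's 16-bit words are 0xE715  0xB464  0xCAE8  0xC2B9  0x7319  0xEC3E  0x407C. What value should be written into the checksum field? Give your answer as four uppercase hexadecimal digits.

370E

One's-complement addition (fold any carry out of bit 15 back into bit 0):
  0xE715 + 0xB464 = 0x19B79 → wrap carry → 0x9B7A
  0x9B7A + 0xCAE8 = 0x16662 → wrap carry → 0x6663
  0x6663 + 0xC2B9 = 0x1291C → wrap carry → 0x291D
  0x291D + 0x7319 = 0x09C36
  0x9C36 + 0xEC3E = 0x18874 → wrap carry → 0x8875
  0x8875 + 0x407C = 0x0C8F1
One's-complement sum = 0xC8F1.
Checksum = ~0xC8F1 & 0xFFFF = 0x370E.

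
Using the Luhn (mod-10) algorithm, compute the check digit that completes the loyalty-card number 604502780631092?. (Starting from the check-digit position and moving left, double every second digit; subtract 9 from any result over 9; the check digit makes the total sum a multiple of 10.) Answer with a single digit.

Partial digits right→left: 2 9 0 1 3 6 0 8 7 2 0 5 4 0 6
Double every second digit counting from the check-digit position (so the 1st, 3rd, 5th, ... of the partial from the right).
  doubled (with −9 where >9): 4 0 6 0 5 0 8 3 → sum 26
  kept as-is: 9 1 6 8 2 5 0 → sum 31
Total = 26 + 31 = 57.
Check digit = (10 − (57 mod 10)) mod 10 = 3.

3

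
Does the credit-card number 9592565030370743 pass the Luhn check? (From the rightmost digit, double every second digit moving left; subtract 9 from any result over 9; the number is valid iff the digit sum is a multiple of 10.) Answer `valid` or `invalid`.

From the right, keep odd positions and double even positions (subtract 9 from any doubled value over 9):
  doubled (positions 2,4,...): 8 0 6 6 1 1 9 9 → sum 40
  kept (positions 1,3,...): 3 7 7 0 0 6 2 5 → sum 30
Total = 70.
70 mod 10 = 0, so the number is valid.

valid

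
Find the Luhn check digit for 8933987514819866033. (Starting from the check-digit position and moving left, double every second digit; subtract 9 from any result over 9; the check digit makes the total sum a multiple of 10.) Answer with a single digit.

9

Partial digits right→left: 3 3 0 6 6 8 9 1 8 4 1 5 7 8 9 3 3 9 8
Double every second digit counting from the check-digit position (so the 1st, 3rd, 5th, ... of the partial from the right).
  doubled (with −9 where >9): 6 0 3 9 7 2 5 9 6 7 → sum 54
  kept as-is: 3 6 8 1 4 5 8 3 9 → sum 47
Total = 54 + 47 = 101.
Check digit = (10 − (101 mod 10)) mod 10 = 9.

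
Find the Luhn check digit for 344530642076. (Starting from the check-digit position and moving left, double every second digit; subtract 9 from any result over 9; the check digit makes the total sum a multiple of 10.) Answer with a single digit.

5

Partial digits right→left: 6 7 0 2 4 6 0 3 5 4 4 3
Double every second digit counting from the check-digit position (so the 1st, 3rd, 5th, ... of the partial from the right).
  doubled (with −9 where >9): 3 0 8 0 1 8 → sum 20
  kept as-is: 7 2 6 3 4 3 → sum 25
Total = 20 + 25 = 45.
Check digit = (10 − (45 mod 10)) mod 10 = 5.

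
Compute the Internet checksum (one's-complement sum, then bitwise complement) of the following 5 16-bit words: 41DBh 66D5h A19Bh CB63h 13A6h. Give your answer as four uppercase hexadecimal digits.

D6A9

One's-complement addition (fold any carry out of bit 15 back into bit 0):
  0x41DB + 0x66D5 = 0x0A8B0
  0xA8B0 + 0xA19B = 0x14A4B → wrap carry → 0x4A4C
  0x4A4C + 0xCB63 = 0x115AF → wrap carry → 0x15B0
  0x15B0 + 0x13A6 = 0x02956
One's-complement sum = 0x2956.
Checksum = ~0x2956 & 0xFFFF = 0xD6A9.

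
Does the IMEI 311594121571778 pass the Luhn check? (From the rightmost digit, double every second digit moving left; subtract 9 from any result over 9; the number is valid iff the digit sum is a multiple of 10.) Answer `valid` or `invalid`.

From the right, keep odd positions and double even positions (subtract 9 from any doubled value over 9):
  doubled (positions 2,4,...): 5 2 1 4 8 1 2 → sum 23
  kept (positions 1,3,...): 8 7 7 1 1 9 1 3 → sum 37
Total = 60.
60 mod 10 = 0, so the number is valid.

valid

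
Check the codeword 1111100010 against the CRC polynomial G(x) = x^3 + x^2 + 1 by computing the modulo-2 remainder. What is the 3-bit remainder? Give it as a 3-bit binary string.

Modulo-2 division of 1111100010 by 1101:
  pos 0: 1111 XOR 1101 = 0010
  pos 2: 1010 XOR 1101 = 0111
  pos 3: 1110 XOR 1101 = 0011
  pos 5: 1101 XOR 1101 = 0000
Remainder = 000 (zero — the frame passes the CRC check).

000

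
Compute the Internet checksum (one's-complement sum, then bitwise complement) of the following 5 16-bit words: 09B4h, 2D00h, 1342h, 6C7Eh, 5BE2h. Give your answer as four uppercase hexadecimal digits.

EDA8

One's-complement addition (fold any carry out of bit 15 back into bit 0):
  0x09B4 + 0x2D00 = 0x036B4
  0x36B4 + 0x1342 = 0x049F6
  0x49F6 + 0x6C7E = 0x0B674
  0xB674 + 0x5BE2 = 0x11256 → wrap carry → 0x1257
One's-complement sum = 0x1257.
Checksum = ~0x1257 & 0xFFFF = 0xEDA8.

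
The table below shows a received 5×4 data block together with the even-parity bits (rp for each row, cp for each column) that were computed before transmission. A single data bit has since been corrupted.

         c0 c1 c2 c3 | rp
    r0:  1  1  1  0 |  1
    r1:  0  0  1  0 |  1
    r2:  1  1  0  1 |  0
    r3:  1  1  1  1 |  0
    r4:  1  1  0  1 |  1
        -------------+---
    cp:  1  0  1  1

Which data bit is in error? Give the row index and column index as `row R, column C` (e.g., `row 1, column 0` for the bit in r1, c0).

Recompute each row's even parity and compare to rp:
  r0: data parity 1, sent rp 1 → ok
  r1: data parity 1, sent rp 1 → ok
  r2: data parity 1, sent rp 0 → mismatch
  r3: data parity 0, sent rp 0 → ok
  r4: data parity 1, sent rp 1 → ok
Recompute each column's even parity and compare to cp:
  c0: data parity 0, sent cp 1 → mismatch
  c1: data parity 0, sent cp 0 → ok
  c2: data parity 1, sent cp 1 → ok
  c3: data parity 1, sent cp 1 → ok
Exactly one row (r2) and one column (c0) fail → the flipped bit is at their intersection.

row 2, column 0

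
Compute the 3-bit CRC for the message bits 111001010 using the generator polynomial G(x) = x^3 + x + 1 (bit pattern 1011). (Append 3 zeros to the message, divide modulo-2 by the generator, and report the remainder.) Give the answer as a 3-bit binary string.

010

Append 3 zeros: 111001010000. Divide by 1011 (XOR where the leading bit is 1):
  pos 0: 1110 XOR 1011 = 0101
  pos 1: 1010 XOR 1011 = 0001
  pos 4: 1101 XOR 1011 = 0110
  pos 5: 1100 XOR 1011 = 0111
  pos 6: 1110 XOR 1011 = 0101
  pos 7: 1010 XOR 1011 = 0001
Remainder (last 3 bits) = 010. This is the CRC / FCS.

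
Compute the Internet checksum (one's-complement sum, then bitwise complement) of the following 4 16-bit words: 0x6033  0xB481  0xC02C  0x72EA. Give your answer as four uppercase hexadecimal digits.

B833

One's-complement addition (fold any carry out of bit 15 back into bit 0):
  0x6033 + 0xB481 = 0x114B4 → wrap carry → 0x14B5
  0x14B5 + 0xC02C = 0x0D4E1
  0xD4E1 + 0x72EA = 0x147CB → wrap carry → 0x47CC
One's-complement sum = 0x47CC.
Checksum = ~0x47CC & 0xFFFF = 0xB833.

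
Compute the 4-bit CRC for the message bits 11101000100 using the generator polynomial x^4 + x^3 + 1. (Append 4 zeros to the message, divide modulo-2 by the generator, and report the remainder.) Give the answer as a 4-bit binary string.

Append 4 zeros: 111010001000000. Divide by 11001 (XOR where the leading bit is 1):
  pos 0: 11101 XOR 11001 = 00100
  pos 2: 10000 XOR 11001 = 01001
  pos 3: 10010 XOR 11001 = 01011
  pos 4: 10111 XOR 11001 = 01110
  pos 5: 11100 XOR 11001 = 00101
  pos 7: 10100 XOR 11001 = 01101
  pos 8: 11010 XOR 11001 = 00011
Remainder (last 4 bits) = 1100. This is the CRC / FCS.

1100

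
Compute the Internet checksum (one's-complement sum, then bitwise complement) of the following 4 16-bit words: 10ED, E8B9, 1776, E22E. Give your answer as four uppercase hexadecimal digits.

0CB4

One's-complement addition (fold any carry out of bit 15 back into bit 0):
  0x10ED + 0xE8B9 = 0x0F9A6
  0xF9A6 + 0x1776 = 0x1111C → wrap carry → 0x111D
  0x111D + 0xE22E = 0x0F34B
One's-complement sum = 0xF34B.
Checksum = ~0xF34B & 0xFFFF = 0x0CB4.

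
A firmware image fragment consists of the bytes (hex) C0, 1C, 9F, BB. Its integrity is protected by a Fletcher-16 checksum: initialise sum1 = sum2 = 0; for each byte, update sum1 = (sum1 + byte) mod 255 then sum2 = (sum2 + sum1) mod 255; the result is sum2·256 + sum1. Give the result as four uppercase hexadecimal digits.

Running sums (mod 255):
  after byte 0 (C0): sum1=192, sum2=192
  after byte 1 (1C): sum1=220, sum2=157
  after byte 2 (9F): sum1=124, sum2=26
  after byte 3 (BB): sum1=56, sum2=82
Checksum = sum2·256 + sum1 = 82·256 + 56 = 21048 = 0x5238.

5238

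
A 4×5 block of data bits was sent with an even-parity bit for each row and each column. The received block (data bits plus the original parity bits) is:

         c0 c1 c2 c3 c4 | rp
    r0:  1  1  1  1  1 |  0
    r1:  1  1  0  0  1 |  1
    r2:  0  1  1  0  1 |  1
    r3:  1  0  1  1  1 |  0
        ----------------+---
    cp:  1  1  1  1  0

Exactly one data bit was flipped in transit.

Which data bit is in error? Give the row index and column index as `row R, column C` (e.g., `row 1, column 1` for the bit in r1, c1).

row 0, column 3

Recompute each row's even parity and compare to rp:
  r0: data parity 1, sent rp 0 → mismatch
  r1: data parity 1, sent rp 1 → ok
  r2: data parity 1, sent rp 1 → ok
  r3: data parity 0, sent rp 0 → ok
Recompute each column's even parity and compare to cp:
  c0: data parity 1, sent cp 1 → ok
  c1: data parity 1, sent cp 1 → ok
  c2: data parity 1, sent cp 1 → ok
  c3: data parity 0, sent cp 1 → mismatch
  c4: data parity 0, sent cp 0 → ok
Exactly one row (r0) and one column (c3) fail → the flipped bit is at their intersection.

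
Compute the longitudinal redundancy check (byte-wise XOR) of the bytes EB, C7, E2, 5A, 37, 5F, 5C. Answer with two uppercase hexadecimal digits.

XOR the bytes together:
  start with 0xEB
  0xEB ⊕ 0xC7 = 0x2C
  0x2C ⊕ 0xE2 = 0xCE
  0xCE ⊕ 0x5A = 0x94
  0x94 ⊕ 0x37 = 0xA3
  0xA3 ⊕ 0x5F = 0xFC
  0xFC ⊕ 0x5C = 0xA0

A0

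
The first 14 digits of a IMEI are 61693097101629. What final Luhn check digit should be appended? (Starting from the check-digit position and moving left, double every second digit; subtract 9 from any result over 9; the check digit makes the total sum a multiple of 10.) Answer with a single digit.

4

Partial digits right→left: 9 2 6 1 0 1 7 9 0 3 9 6 1 6
Double every second digit counting from the check-digit position (so the 1st, 3rd, 5th, ... of the partial from the right).
  doubled (with −9 where >9): 9 3 0 5 0 9 2 → sum 28
  kept as-is: 2 1 1 9 3 6 6 → sum 28
Total = 28 + 28 = 56.
Check digit = (10 − (56 mod 10)) mod 10 = 4.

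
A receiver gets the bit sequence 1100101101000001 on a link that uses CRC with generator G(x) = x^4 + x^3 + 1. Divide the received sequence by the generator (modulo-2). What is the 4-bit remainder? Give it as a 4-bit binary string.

Modulo-2 division of 1100101101000001 by 11001:
  pos 0: 11001 XOR 11001 = 00000
  pos 6: 11010 XOR 11001 = 00011
  pos 9: 11000 XOR 11001 = 00001
Remainder = 0101 (nonzero — an error is detected).

0101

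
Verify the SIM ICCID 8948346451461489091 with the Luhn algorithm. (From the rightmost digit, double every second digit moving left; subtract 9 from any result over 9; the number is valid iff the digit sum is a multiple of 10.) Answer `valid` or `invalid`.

From the right, keep odd positions and double even positions (subtract 9 from any doubled value over 9):
  doubled (positions 2,4,...): 9 9 8 3 2 8 8 7 9 → sum 63
  kept (positions 1,3,...): 1 0 8 1 4 5 6 3 4 8 → sum 40
Total = 103.
103 mod 10 = 3, so the number is invalid.

invalid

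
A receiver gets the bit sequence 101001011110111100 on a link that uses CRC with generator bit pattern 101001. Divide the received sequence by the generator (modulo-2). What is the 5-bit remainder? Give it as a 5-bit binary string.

Modulo-2 division of 101001011110111100 by 101001:
  pos 0: 101001 XOR 101001 = 000000
  pos 7: 111101 XOR 101001 = 010100
  pos 8: 101001 XOR 101001 = 000000
Remainder = 01100 (nonzero — an error is detected).

01100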